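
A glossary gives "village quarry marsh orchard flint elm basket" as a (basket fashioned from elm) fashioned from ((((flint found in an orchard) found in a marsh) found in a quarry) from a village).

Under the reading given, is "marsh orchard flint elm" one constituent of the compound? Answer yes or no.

no

The top-level split is [village quarry marsh orchard flint] [elm basket]; the full structure is [[village [quarry [marsh [orchard flint]]]] [elm basket]].
"marsh orchard flint elm" straddles a constituent boundary, so it is not a single unit.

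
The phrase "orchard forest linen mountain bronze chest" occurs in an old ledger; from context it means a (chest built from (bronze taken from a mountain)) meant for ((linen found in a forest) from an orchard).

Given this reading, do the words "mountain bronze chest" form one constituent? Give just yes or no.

The paraphrase groups the words so that "mountain bronze chest" is one unit: it corresponds to a single parenthesized sub-phrase.
The full structure is [[orchard [forest linen]] [[mountain bronze] chest]], in which [mountain bronze chest] is a constituent.

yes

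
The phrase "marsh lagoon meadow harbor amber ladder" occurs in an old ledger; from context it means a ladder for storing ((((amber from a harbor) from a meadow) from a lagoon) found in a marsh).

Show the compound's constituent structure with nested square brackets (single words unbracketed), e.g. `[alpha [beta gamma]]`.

[[marsh [lagoon [meadow [harbor amber]]]] ladder]

The outermost head in the paraphrase is "ladder", modified by "marsh lagoon meadow harbor amber".
"marsh lagoon meadow harbor amber" → head "amber" (specifically "lagoon meadow harbor amber"), modifier "marsh".
"lagoon meadow harbor amber" → head "amber" (specifically "meadow harbor amber"), modifier "lagoon".
"meadow harbor amber" → head "amber" (specifically "harbor amber"), modifier "meadow".
"harbor amber" → head "amber", modifier "harbor".
Putting it together: [[marsh [lagoon [meadow [harbor amber]]]] ladder].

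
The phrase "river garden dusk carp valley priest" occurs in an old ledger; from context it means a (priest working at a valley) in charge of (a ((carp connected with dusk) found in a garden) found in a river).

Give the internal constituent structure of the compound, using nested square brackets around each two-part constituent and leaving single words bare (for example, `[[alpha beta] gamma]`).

At the top level: head "priest" (specifically "valley priest"); modifier "river garden dusk carp".
Within "river garden dusk carp", the head is "carp" (specifically "garden dusk carp") and the modifier is "river".
Within "garden dusk carp", the head is "carp" (specifically "dusk carp") and the modifier is "garden".
Within "dusk carp", the head is "carp" and the modifier is "dusk".
Within "valley priest", the head is "priest" and the modifier is "valley".
So the structure is [[river [garden [dusk carp]]] [valley priest]].

[[river [garden [dusk carp]]] [valley priest]]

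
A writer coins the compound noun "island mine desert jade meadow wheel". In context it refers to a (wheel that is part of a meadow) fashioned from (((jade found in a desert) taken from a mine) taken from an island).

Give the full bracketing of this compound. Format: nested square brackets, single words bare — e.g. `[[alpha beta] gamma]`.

[[island [mine [desert jade]]] [meadow wheel]]

The outermost head in the paraphrase is "wheel" (specifically "meadow wheel"), modified by "island mine desert jade".
"island mine desert jade" → head "jade" (specifically "mine desert jade"), modifier "island".
"mine desert jade" → head "jade" (specifically "desert jade"), modifier "mine".
"desert jade" → head "jade", modifier "desert".
"meadow wheel" → head "wheel", modifier "meadow".
Putting it together: [[island [mine [desert jade]]] [meadow wheel]].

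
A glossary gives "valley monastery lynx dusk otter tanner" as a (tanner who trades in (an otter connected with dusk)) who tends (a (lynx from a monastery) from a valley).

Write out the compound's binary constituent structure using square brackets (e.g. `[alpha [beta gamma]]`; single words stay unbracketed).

[[valley [monastery lynx]] [[dusk otter] tanner]]

At the top level: head "tanner" (specifically "dusk otter tanner"); modifier "valley monastery lynx".
Within "valley monastery lynx", the head is "lynx" (specifically "monastery lynx") and the modifier is "valley".
Within "monastery lynx", the head is "lynx" and the modifier is "monastery".
Within "dusk otter tanner", the head is "tanner" and the modifier is "dusk otter".
Within "dusk otter", the head is "otter" and the modifier is "dusk".
Assembled: [[valley [monastery lynx]] [[dusk otter] tanner]].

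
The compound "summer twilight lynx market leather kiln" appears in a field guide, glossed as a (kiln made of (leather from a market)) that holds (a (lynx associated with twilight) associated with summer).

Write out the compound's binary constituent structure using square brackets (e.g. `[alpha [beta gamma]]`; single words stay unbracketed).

[[summer [twilight lynx]] [[market leather] kiln]]

The outermost head in the paraphrase is "kiln" (specifically "market leather kiln"), modified by "summer twilight lynx".
"summer twilight lynx" → head "lynx" (specifically "twilight lynx"), modifier "summer".
"twilight lynx" → head "lynx", modifier "twilight".
"market leather kiln" → head "kiln", modifier "market leather".
"market leather" → head "leather", modifier "market".
So the structure is [[summer [twilight lynx]] [[market leather] kiln]].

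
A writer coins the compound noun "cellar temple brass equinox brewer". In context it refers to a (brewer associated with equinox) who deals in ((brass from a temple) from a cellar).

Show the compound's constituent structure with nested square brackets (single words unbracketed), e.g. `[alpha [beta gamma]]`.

[[cellar [temple brass]] [equinox brewer]]

Overall it is a kind of brewer (specifically "equinox brewer"); the modifier is "cellar temple brass".
Within "cellar temple brass", the head is "brass" (specifically "temple brass") and the modifier is "cellar".
Within "temple brass", the head is "brass" and the modifier is "temple".
Within "equinox brewer", the head is "brewer" and the modifier is "equinox".
Putting it together: [[cellar [temple brass]] [equinox brewer]].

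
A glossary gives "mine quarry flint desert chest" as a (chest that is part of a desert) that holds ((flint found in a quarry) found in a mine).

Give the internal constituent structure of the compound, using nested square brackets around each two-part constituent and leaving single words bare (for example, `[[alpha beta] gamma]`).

[[mine [quarry flint]] [desert chest]]

Overall it is a kind of chest (specifically "desert chest"); the modifier is "mine quarry flint".
Inside "mine quarry flint": head "flint" (specifically "quarry flint"), modifier "mine".
Inside "quarry flint": head "flint", modifier "quarry".
Inside "desert chest": head "chest", modifier "desert".
Putting it together: [[mine [quarry flint]] [desert chest]].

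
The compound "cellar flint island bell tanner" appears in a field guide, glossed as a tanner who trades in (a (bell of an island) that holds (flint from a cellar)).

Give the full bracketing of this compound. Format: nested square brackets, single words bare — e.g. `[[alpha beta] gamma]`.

Overall it is a kind of tanner; the modifier is "cellar flint island bell".
Within "cellar flint island bell", the head is "bell" (specifically "island bell") and the modifier is "cellar flint".
Within "cellar flint", the head is "flint" and the modifier is "cellar".
Within "island bell", the head is "bell" and the modifier is "island".
Putting it together: [[[cellar flint] [island bell]] tanner].

[[[cellar flint] [island bell]] tanner]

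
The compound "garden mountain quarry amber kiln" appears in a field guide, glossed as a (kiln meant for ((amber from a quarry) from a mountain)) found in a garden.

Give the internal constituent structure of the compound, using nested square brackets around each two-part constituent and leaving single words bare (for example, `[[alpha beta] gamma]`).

[garden [[mountain [quarry amber]] kiln]]

At the top level: head "kiln" (specifically "mountain quarry amber kiln"); modifier "garden".
Inside "mountain quarry amber kiln": head "kiln", modifier "mountain quarry amber".
Inside "mountain quarry amber": head "amber" (specifically "quarry amber"), modifier "mountain".
Inside "quarry amber": head "amber", modifier "quarry".
So the structure is [garden [[mountain [quarry amber]] kiln]].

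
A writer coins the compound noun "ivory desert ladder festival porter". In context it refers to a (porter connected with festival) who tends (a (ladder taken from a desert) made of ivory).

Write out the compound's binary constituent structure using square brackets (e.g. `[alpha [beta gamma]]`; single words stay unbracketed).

[[ivory [desert ladder]] [festival porter]]

At the top level: head "porter" (specifically "festival porter"); modifier "ivory desert ladder".
Within "ivory desert ladder", the head is "ladder" (specifically "desert ladder") and the modifier is "ivory".
Within "desert ladder", the head is "ladder" and the modifier is "desert".
Within "festival porter", the head is "porter" and the modifier is "festival".
Putting it together: [[ivory [desert ladder]] [festival porter]].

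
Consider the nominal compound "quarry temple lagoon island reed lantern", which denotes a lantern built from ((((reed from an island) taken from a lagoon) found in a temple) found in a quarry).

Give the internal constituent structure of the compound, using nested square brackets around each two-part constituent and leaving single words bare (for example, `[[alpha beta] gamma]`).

At the top level: head "lantern"; modifier "quarry temple lagoon island reed".
Within "quarry temple lagoon island reed", the head is "reed" (specifically "temple lagoon island reed") and the modifier is "quarry".
Within "temple lagoon island reed", the head is "reed" (specifically "lagoon island reed") and the modifier is "temple".
Within "lagoon island reed", the head is "reed" (specifically "island reed") and the modifier is "lagoon".
Within "island reed", the head is "reed" and the modifier is "island".
Putting it together: [[quarry [temple [lagoon [island reed]]]] lantern].

[[quarry [temple [lagoon [island reed]]]] lantern]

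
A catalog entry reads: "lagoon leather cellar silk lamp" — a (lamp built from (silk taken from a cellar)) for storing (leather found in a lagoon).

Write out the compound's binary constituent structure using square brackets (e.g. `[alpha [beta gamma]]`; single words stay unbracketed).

[[lagoon leather] [[cellar silk] lamp]]

Overall it is a kind of lamp (specifically "cellar silk lamp"); the modifier is "lagoon leather".
Inside "lagoon leather": head "leather", modifier "lagoon".
Inside "cellar silk lamp": head "lamp", modifier "cellar silk".
Inside "cellar silk": head "silk", modifier "cellar".
Assembled: [[lagoon leather] [[cellar silk] lamp]].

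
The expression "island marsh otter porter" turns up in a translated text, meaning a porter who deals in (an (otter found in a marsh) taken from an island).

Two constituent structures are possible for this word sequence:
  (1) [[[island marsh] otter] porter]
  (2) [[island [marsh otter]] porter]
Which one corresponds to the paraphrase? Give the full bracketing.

The paraphrase's head is the "porter" part ("porter"); its modifier is "island marsh otter".
That top-level split, carried through the inner groups, gives [[island [marsh otter]] porter].

[[island [marsh otter]] porter]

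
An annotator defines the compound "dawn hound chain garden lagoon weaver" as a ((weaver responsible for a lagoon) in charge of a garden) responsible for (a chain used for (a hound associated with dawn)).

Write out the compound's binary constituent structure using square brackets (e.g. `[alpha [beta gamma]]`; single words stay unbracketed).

At the top level: head "weaver" (specifically "garden lagoon weaver"); modifier "dawn hound chain".
Within "dawn hound chain", the head is "chain" and the modifier is "dawn hound".
Within "dawn hound", the head is "hound" and the modifier is "dawn".
Within "garden lagoon weaver", the head is "weaver" (specifically "lagoon weaver") and the modifier is "garden".
Within "lagoon weaver", the head is "weaver" and the modifier is "lagoon".
So the structure is [[[dawn hound] chain] [garden [lagoon weaver]]].

[[[dawn hound] chain] [garden [lagoon weaver]]]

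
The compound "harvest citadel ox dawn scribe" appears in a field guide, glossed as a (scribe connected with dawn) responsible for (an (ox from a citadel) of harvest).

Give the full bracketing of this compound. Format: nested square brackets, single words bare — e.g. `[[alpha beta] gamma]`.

Overall it is a kind of scribe (specifically "dawn scribe"); the modifier is "harvest citadel ox".
Within "harvest citadel ox", the head is "ox" (specifically "citadel ox") and the modifier is "harvest".
Within "citadel ox", the head is "ox" and the modifier is "citadel".
Within "dawn scribe", the head is "scribe" and the modifier is "dawn".
So the structure is [[harvest [citadel ox]] [dawn scribe]].

[[harvest [citadel ox]] [dawn scribe]]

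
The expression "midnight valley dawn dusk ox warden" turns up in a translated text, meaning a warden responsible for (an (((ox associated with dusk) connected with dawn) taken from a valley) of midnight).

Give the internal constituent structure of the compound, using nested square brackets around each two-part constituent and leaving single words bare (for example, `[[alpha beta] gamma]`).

The outermost head in the paraphrase is "warden", modified by "midnight valley dawn dusk ox".
"midnight valley dawn dusk ox" → head "ox" (specifically "valley dawn dusk ox"), modifier "midnight".
"valley dawn dusk ox" → head "ox" (specifically "dawn dusk ox"), modifier "valley".
"dawn dusk ox" → head "ox" (specifically "dusk ox"), modifier "dawn".
"dusk ox" → head "ox", modifier "dusk".
Assembled: [[midnight [valley [dawn [dusk ox]]]] warden].

[[midnight [valley [dawn [dusk ox]]]] warden]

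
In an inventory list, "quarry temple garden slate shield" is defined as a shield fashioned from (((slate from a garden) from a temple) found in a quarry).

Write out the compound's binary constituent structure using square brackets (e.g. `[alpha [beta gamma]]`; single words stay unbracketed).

Overall it is a kind of shield; the modifier is "quarry temple garden slate".
Within "quarry temple garden slate", the head is "slate" (specifically "temple garden slate") and the modifier is "quarry".
Within "temple garden slate", the head is "slate" (specifically "garden slate") and the modifier is "temple".
Within "garden slate", the head is "slate" and the modifier is "garden".
So the structure is [[quarry [temple [garden slate]]] shield].

[[quarry [temple [garden slate]]] shield]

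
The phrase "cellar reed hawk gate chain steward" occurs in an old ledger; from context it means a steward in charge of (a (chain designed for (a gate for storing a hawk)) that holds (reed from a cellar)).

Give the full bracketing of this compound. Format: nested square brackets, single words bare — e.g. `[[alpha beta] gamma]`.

Overall it is a kind of steward; the modifier is "cellar reed hawk gate chain".
Within "cellar reed hawk gate chain", the head is "chain" (specifically "hawk gate chain") and the modifier is "cellar reed".
Within "cellar reed", the head is "reed" and the modifier is "cellar".
Within "hawk gate chain", the head is "chain" and the modifier is "hawk gate".
Within "hawk gate", the head is "gate" and the modifier is "hawk".
So the structure is [[[cellar reed] [[hawk gate] chain]] steward].

[[[cellar reed] [[hawk gate] chain]] steward]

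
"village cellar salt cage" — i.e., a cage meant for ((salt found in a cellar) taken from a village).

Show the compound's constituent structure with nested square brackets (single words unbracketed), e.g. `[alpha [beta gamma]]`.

[[village [cellar salt]] cage]

Whole compound: head "cage", modifier "village cellar salt".
"village cellar salt" → head "salt" (specifically "cellar salt"), modifier "village".
"cellar salt" → head "salt", modifier "cellar".
So the structure is [[village [cellar salt]] cage].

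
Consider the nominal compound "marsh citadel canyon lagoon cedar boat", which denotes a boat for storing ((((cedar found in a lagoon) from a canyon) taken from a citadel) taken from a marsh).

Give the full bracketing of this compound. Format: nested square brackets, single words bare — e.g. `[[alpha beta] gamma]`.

[[marsh [citadel [canyon [lagoon cedar]]]] boat]

The outermost head in the paraphrase is "boat", modified by "marsh citadel canyon lagoon cedar".
Within "marsh citadel canyon lagoon cedar", the head is "cedar" (specifically "citadel canyon lagoon cedar") and the modifier is "marsh".
Within "citadel canyon lagoon cedar", the head is "cedar" (specifically "canyon lagoon cedar") and the modifier is "citadel".
Within "canyon lagoon cedar", the head is "cedar" (specifically "lagoon cedar") and the modifier is "canyon".
Within "lagoon cedar", the head is "cedar" and the modifier is "lagoon".
Putting it together: [[marsh [citadel [canyon [lagoon cedar]]]] boat].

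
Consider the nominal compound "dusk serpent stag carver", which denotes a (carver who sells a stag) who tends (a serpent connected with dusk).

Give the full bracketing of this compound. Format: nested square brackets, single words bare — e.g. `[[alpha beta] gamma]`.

Whole compound: head "carver" (specifically "stag carver"), modifier "dusk serpent".
Inside "dusk serpent": head "serpent", modifier "dusk".
Inside "stag carver": head "carver", modifier "stag".
Putting it together: [[dusk serpent] [stag carver]].

[[dusk serpent] [stag carver]]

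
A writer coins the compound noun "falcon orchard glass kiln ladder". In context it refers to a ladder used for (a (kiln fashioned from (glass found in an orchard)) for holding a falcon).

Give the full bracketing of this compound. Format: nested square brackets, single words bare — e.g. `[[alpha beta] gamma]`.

Whole compound: head "ladder", modifier "falcon orchard glass kiln".
"falcon orchard glass kiln" → head "kiln" (specifically "orchard glass kiln"), modifier "falcon".
"orchard glass kiln" → head "kiln", modifier "orchard glass".
"orchard glass" → head "glass", modifier "orchard".
So the structure is [[falcon [[orchard glass] kiln]] ladder].

[[falcon [[orchard glass] kiln]] ladder]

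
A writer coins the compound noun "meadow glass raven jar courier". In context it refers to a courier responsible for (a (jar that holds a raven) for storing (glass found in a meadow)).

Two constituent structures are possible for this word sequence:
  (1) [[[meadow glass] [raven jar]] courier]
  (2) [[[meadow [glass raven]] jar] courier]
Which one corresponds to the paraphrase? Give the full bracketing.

[[[meadow glass] [raven jar]] courier]

The paraphrase's head is the "courier" part ("courier"); its modifier is "meadow glass raven jar".
That top-level split, carried through the inner groups, gives [[[meadow glass] [raven jar]] courier].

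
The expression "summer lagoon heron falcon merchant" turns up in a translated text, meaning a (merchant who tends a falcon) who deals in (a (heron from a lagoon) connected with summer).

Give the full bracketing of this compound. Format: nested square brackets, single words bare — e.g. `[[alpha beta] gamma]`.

[[summer [lagoon heron]] [falcon merchant]]

Whole compound: head "merchant" (specifically "falcon merchant"), modifier "summer lagoon heron".
Inside "summer lagoon heron": head "heron" (specifically "lagoon heron"), modifier "summer".
Inside "lagoon heron": head "heron", modifier "lagoon".
Inside "falcon merchant": head "merchant", modifier "falcon".
So the structure is [[summer [lagoon heron]] [falcon merchant]].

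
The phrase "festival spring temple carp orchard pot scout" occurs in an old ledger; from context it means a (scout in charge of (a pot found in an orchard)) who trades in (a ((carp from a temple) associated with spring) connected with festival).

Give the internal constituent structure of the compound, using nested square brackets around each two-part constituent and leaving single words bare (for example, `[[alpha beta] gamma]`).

Whole compound: head "scout" (specifically "orchard pot scout"), modifier "festival spring temple carp".
Within "festival spring temple carp", the head is "carp" (specifically "spring temple carp") and the modifier is "festival".
Within "spring temple carp", the head is "carp" (specifically "temple carp") and the modifier is "spring".
Within "temple carp", the head is "carp" and the modifier is "temple".
Within "orchard pot scout", the head is "scout" and the modifier is "orchard pot".
Within "orchard pot", the head is "pot" and the modifier is "orchard".
Putting it together: [[festival [spring [temple carp]]] [[orchard pot] scout]].

[[festival [spring [temple carp]]] [[orchard pot] scout]]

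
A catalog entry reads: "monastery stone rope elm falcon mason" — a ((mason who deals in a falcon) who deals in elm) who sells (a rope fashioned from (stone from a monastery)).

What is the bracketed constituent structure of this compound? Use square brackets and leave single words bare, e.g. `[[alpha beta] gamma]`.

At the top level: head "mason" (specifically "elm falcon mason"); modifier "monastery stone rope".
"monastery stone rope" → head "rope", modifier "monastery stone".
"monastery stone" → head "stone", modifier "monastery".
"elm falcon mason" → head "mason" (specifically "falcon mason"), modifier "elm".
"falcon mason" → head "mason", modifier "falcon".
Putting it together: [[[monastery stone] rope] [elm [falcon mason]]].

[[[monastery stone] rope] [elm [falcon mason]]]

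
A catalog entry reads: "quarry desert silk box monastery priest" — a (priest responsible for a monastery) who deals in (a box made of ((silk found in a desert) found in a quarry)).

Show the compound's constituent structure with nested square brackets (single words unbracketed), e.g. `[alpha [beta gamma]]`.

[[[quarry [desert silk]] box] [monastery priest]]

Whole compound: head "priest" (specifically "monastery priest"), modifier "quarry desert silk box".
Inside "quarry desert silk box": head "box", modifier "quarry desert silk".
Inside "quarry desert silk": head "silk" (specifically "desert silk"), modifier "quarry".
Inside "desert silk": head "silk", modifier "desert".
Inside "monastery priest": head "priest", modifier "monastery".
Putting it together: [[[quarry [desert silk]] box] [monastery priest]].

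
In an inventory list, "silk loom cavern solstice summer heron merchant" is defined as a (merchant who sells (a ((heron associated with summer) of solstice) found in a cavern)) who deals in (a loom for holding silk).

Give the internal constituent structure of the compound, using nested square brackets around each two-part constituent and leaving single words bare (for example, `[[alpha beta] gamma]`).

Whole compound: head "merchant" (specifically "cavern solstice summer heron merchant"), modifier "silk loom".
"silk loom" → head "loom", modifier "silk".
"cavern solstice summer heron merchant" → head "merchant", modifier "cavern solstice summer heron".
"cavern solstice summer heron" → head "heron" (specifically "solstice summer heron"), modifier "cavern".
"solstice summer heron" → head "heron" (specifically "summer heron"), modifier "solstice".
"summer heron" → head "heron", modifier "summer".
So the structure is [[silk loom] [[cavern [solstice [summer heron]]] merchant]].

[[silk loom] [[cavern [solstice [summer heron]]] merchant]]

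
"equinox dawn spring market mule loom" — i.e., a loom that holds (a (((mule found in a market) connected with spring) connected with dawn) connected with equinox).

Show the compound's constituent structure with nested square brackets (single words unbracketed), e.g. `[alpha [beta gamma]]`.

[[equinox [dawn [spring [market mule]]]] loom]

Overall it is a kind of loom; the modifier is "equinox dawn spring market mule".
Inside "equinox dawn spring market mule": head "mule" (specifically "dawn spring market mule"), modifier "equinox".
Inside "dawn spring market mule": head "mule" (specifically "spring market mule"), modifier "dawn".
Inside "spring market mule": head "mule" (specifically "market mule"), modifier "spring".
Inside "market mule": head "mule", modifier "market".
So the structure is [[equinox [dawn [spring [market mule]]]] loom].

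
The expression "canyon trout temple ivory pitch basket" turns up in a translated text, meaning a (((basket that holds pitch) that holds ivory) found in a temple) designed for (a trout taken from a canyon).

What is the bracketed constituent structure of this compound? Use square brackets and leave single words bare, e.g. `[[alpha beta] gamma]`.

[[canyon trout] [temple [ivory [pitch basket]]]]

Whole compound: head "basket" (specifically "temple ivory pitch basket"), modifier "canyon trout".
Inside "canyon trout": head "trout", modifier "canyon".
Inside "temple ivory pitch basket": head "basket" (specifically "ivory pitch basket"), modifier "temple".
Inside "ivory pitch basket": head "basket" (specifically "pitch basket"), modifier "ivory".
Inside "pitch basket": head "basket", modifier "pitch".
Assembled: [[canyon trout] [temple [ivory [pitch basket]]]].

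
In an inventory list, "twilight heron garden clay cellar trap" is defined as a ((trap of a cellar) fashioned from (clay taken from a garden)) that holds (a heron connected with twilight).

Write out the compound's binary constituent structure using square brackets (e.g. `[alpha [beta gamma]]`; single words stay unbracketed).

[[twilight heron] [[garden clay] [cellar trap]]]

Whole compound: head "trap" (specifically "garden clay cellar trap"), modifier "twilight heron".
"twilight heron" → head "heron", modifier "twilight".
"garden clay cellar trap" → head "trap" (specifically "cellar trap"), modifier "garden clay".
"garden clay" → head "clay", modifier "garden".
"cellar trap" → head "trap", modifier "cellar".
Assembled: [[twilight heron] [[garden clay] [cellar trap]]].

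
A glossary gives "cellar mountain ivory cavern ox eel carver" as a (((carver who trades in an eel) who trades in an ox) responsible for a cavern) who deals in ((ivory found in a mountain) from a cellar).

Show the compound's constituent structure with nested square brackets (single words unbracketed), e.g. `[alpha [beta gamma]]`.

At the top level: head "carver" (specifically "cavern ox eel carver"); modifier "cellar mountain ivory".
Within "cellar mountain ivory", the head is "ivory" (specifically "mountain ivory") and the modifier is "cellar".
Within "mountain ivory", the head is "ivory" and the modifier is "mountain".
Within "cavern ox eel carver", the head is "carver" (specifically "ox eel carver") and the modifier is "cavern".
Within "ox eel carver", the head is "carver" (specifically "eel carver") and the modifier is "ox".
Within "eel carver", the head is "carver" and the modifier is "eel".
So the structure is [[cellar [mountain ivory]] [cavern [ox [eel carver]]]].

[[cellar [mountain ivory]] [cavern [ox [eel carver]]]]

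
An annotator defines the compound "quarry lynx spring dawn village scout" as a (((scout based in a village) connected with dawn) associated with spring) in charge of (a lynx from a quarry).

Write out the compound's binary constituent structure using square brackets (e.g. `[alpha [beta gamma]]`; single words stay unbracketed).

The outermost head in the paraphrase is "scout" (specifically "spring dawn village scout"), modified by "quarry lynx".
Inside "quarry lynx": head "lynx", modifier "quarry".
Inside "spring dawn village scout": head "scout" (specifically "dawn village scout"), modifier "spring".
Inside "dawn village scout": head "scout" (specifically "village scout"), modifier "dawn".
Inside "village scout": head "scout", modifier "village".
Assembled: [[quarry lynx] [spring [dawn [village scout]]]].

[[quarry lynx] [spring [dawn [village scout]]]]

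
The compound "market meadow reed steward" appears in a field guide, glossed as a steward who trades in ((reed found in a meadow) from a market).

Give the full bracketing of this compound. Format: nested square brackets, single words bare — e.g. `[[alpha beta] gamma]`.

[[market [meadow reed]] steward]

The outermost head in the paraphrase is "steward", modified by "market meadow reed".
Within "market meadow reed", the head is "reed" (specifically "meadow reed") and the modifier is "market".
Within "meadow reed", the head is "reed" and the modifier is "meadow".
So the structure is [[market [meadow reed]] steward].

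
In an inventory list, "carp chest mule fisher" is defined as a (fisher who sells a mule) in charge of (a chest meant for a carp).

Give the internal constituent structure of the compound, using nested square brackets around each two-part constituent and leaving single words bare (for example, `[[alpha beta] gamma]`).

[[carp chest] [mule fisher]]

Whole compound: head "fisher" (specifically "mule fisher"), modifier "carp chest".
"carp chest" → head "chest", modifier "carp".
"mule fisher" → head "fisher", modifier "mule".
Putting it together: [[carp chest] [mule fisher]].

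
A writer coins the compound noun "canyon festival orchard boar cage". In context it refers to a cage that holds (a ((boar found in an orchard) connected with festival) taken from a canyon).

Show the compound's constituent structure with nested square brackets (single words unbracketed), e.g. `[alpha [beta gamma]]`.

[[canyon [festival [orchard boar]]] cage]

The outermost head in the paraphrase is "cage", modified by "canyon festival orchard boar".
Inside "canyon festival orchard boar": head "boar" (specifically "festival orchard boar"), modifier "canyon".
Inside "festival orchard boar": head "boar" (specifically "orchard boar"), modifier "festival".
Inside "orchard boar": head "boar", modifier "orchard".
Assembled: [[canyon [festival [orchard boar]]] cage].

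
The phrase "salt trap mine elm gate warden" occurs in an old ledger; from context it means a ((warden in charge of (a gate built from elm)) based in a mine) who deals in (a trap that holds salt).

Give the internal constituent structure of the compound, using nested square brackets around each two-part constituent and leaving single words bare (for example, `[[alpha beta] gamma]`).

At the top level: head "warden" (specifically "mine elm gate warden"); modifier "salt trap".
Within "salt trap", the head is "trap" and the modifier is "salt".
Within "mine elm gate warden", the head is "warden" (specifically "elm gate warden") and the modifier is "mine".
Within "elm gate warden", the head is "warden" and the modifier is "elm gate".
Within "elm gate", the head is "gate" and the modifier is "elm".
So the structure is [[salt trap] [mine [[elm gate] warden]]].

[[salt trap] [mine [[elm gate] warden]]]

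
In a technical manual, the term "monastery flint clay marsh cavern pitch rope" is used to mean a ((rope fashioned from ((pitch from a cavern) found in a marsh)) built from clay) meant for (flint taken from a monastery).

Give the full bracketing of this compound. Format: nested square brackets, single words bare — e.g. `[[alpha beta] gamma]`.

[[monastery flint] [clay [[marsh [cavern pitch]] rope]]]

Whole compound: head "rope" (specifically "clay marsh cavern pitch rope"), modifier "monastery flint".
"monastery flint" → head "flint", modifier "monastery".
"clay marsh cavern pitch rope" → head "rope" (specifically "marsh cavern pitch rope"), modifier "clay".
"marsh cavern pitch rope" → head "rope", modifier "marsh cavern pitch".
"marsh cavern pitch" → head "pitch" (specifically "cavern pitch"), modifier "marsh".
"cavern pitch" → head "pitch", modifier "cavern".
Assembled: [[monastery flint] [clay [[marsh [cavern pitch]] rope]]].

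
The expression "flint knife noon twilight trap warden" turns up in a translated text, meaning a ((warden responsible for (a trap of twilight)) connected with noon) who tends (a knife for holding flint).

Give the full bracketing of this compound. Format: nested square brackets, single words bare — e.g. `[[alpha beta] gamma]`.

Whole compound: head "warden" (specifically "noon twilight trap warden"), modifier "flint knife".
Inside "flint knife": head "knife", modifier "flint".
Inside "noon twilight trap warden": head "warden" (specifically "twilight trap warden"), modifier "noon".
Inside "twilight trap warden": head "warden", modifier "twilight trap".
Inside "twilight trap": head "trap", modifier "twilight".
Putting it together: [[flint knife] [noon [[twilight trap] warden]]].

[[flint knife] [noon [[twilight trap] warden]]]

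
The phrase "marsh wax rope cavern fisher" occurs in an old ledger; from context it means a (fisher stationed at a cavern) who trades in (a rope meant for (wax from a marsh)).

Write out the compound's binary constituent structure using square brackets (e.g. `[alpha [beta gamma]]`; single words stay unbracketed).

[[[marsh wax] rope] [cavern fisher]]

Whole compound: head "fisher" (specifically "cavern fisher"), modifier "marsh wax rope".
Inside "marsh wax rope": head "rope", modifier "marsh wax".
Inside "marsh wax": head "wax", modifier "marsh".
Inside "cavern fisher": head "fisher", modifier "cavern".
Putting it together: [[[marsh wax] rope] [cavern fisher]].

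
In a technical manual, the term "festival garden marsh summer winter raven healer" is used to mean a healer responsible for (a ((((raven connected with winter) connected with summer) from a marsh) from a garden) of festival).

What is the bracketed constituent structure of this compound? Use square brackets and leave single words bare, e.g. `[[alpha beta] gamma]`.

Overall it is a kind of healer; the modifier is "festival garden marsh summer winter raven".
Within "festival garden marsh summer winter raven", the head is "raven" (specifically "garden marsh summer winter raven") and the modifier is "festival".
Within "garden marsh summer winter raven", the head is "raven" (specifically "marsh summer winter raven") and the modifier is "garden".
Within "marsh summer winter raven", the head is "raven" (specifically "summer winter raven") and the modifier is "marsh".
Within "summer winter raven", the head is "raven" (specifically "winter raven") and the modifier is "summer".
Within "winter raven", the head is "raven" and the modifier is "winter".
So the structure is [[festival [garden [marsh [summer [winter raven]]]]] healer].

[[festival [garden [marsh [summer [winter raven]]]]] healer]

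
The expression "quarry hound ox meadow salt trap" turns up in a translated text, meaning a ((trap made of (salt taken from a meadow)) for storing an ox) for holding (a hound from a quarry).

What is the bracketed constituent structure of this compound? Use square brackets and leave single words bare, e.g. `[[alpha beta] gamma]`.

Whole compound: head "trap" (specifically "ox meadow salt trap"), modifier "quarry hound".
Inside "quarry hound": head "hound", modifier "quarry".
Inside "ox meadow salt trap": head "trap" (specifically "meadow salt trap"), modifier "ox".
Inside "meadow salt trap": head "trap", modifier "meadow salt".
Inside "meadow salt": head "salt", modifier "meadow".
Putting it together: [[quarry hound] [ox [[meadow salt] trap]]].

[[quarry hound] [ox [[meadow salt] trap]]]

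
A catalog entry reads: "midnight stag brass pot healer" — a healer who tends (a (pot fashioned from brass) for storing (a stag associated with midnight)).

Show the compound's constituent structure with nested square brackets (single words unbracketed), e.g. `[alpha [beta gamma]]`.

[[[midnight stag] [brass pot]] healer]

Whole compound: head "healer", modifier "midnight stag brass pot".
"midnight stag brass pot" → head "pot" (specifically "brass pot"), modifier "midnight stag".
"midnight stag" → head "stag", modifier "midnight".
"brass pot" → head "pot", modifier "brass".
Assembled: [[[midnight stag] [brass pot]] healer].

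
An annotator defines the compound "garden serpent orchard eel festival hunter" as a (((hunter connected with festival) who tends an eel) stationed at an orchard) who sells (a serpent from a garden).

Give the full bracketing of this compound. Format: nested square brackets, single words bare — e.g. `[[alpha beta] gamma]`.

[[garden serpent] [orchard [eel [festival hunter]]]]

Overall it is a kind of hunter (specifically "orchard eel festival hunter"); the modifier is "garden serpent".
"garden serpent" → head "serpent", modifier "garden".
"orchard eel festival hunter" → head "hunter" (specifically "eel festival hunter"), modifier "orchard".
"eel festival hunter" → head "hunter" (specifically "festival hunter"), modifier "eel".
"festival hunter" → head "hunter", modifier "festival".
Putting it together: [[garden serpent] [orchard [eel [festival hunter]]]].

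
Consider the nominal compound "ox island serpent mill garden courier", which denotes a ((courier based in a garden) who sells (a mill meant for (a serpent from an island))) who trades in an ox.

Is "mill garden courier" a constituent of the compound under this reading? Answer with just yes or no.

The top-level split is [ox] [island serpent mill garden courier]; the full structure is [ox [[[island serpent] mill] [garden courier]]].
"mill garden courier" straddles a constituent boundary, so it is not a single unit.

no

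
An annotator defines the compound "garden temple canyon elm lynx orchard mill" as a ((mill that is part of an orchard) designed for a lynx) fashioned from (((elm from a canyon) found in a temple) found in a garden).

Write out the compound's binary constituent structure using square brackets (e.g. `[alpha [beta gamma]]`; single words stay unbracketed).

[[garden [temple [canyon elm]]] [lynx [orchard mill]]]

At the top level: head "mill" (specifically "lynx orchard mill"); modifier "garden temple canyon elm".
Inside "garden temple canyon elm": head "elm" (specifically "temple canyon elm"), modifier "garden".
Inside "temple canyon elm": head "elm" (specifically "canyon elm"), modifier "temple".
Inside "canyon elm": head "elm", modifier "canyon".
Inside "lynx orchard mill": head "mill" (specifically "orchard mill"), modifier "lynx".
Inside "orchard mill": head "mill", modifier "orchard".
Putting it together: [[garden [temple [canyon elm]]] [lynx [orchard mill]]].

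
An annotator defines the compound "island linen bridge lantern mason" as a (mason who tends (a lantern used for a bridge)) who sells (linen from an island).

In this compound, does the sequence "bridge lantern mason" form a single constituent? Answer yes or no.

The paraphrase groups the words so that "bridge lantern mason" is one unit: it corresponds to a single parenthesized sub-phrase.
The full structure is [[island linen] [[bridge lantern] mason]], in which [bridge lantern mason] is a constituent.

yes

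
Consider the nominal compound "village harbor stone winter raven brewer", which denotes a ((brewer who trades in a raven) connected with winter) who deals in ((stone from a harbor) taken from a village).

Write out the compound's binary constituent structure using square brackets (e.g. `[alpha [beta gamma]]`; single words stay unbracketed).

[[village [harbor stone]] [winter [raven brewer]]]

At the top level: head "brewer" (specifically "winter raven brewer"); modifier "village harbor stone".
Within "village harbor stone", the head is "stone" (specifically "harbor stone") and the modifier is "village".
Within "harbor stone", the head is "stone" and the modifier is "harbor".
Within "winter raven brewer", the head is "brewer" (specifically "raven brewer") and the modifier is "winter".
Within "raven brewer", the head is "brewer" and the modifier is "raven".
Putting it together: [[village [harbor stone]] [winter [raven brewer]]].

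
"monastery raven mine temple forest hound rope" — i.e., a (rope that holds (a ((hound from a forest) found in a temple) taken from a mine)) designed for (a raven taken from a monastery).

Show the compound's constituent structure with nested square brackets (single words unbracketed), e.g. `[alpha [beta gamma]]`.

At the top level: head "rope" (specifically "mine temple forest hound rope"); modifier "monastery raven".
Within "monastery raven", the head is "raven" and the modifier is "monastery".
Within "mine temple forest hound rope", the head is "rope" and the modifier is "mine temple forest hound".
Within "mine temple forest hound", the head is "hound" (specifically "temple forest hound") and the modifier is "mine".
Within "temple forest hound", the head is "hound" (specifically "forest hound") and the modifier is "temple".
Within "forest hound", the head is "hound" and the modifier is "forest".
So the structure is [[monastery raven] [[mine [temple [forest hound]]] rope]].

[[monastery raven] [[mine [temple [forest hound]]] rope]]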